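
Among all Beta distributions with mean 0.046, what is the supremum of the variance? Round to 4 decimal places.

Var = μ(1−μ)/(α+β+1), which approaches μ(1−μ) as α+β → 0.
So the supremum is μ(1−μ) = 0.046×0.954 = 0.0439.

0.0439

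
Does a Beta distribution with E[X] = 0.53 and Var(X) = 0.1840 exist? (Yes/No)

The Beta variance bound is σ² < μ(1−μ).
Here μ(1−μ) = 0.53×0.47 = 0.2491, and 0.1840 < 0.2491.

Yes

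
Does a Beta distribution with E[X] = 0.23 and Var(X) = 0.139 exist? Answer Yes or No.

For any Beta, Var(X) < E[X]·(1−E[X]).
Here μ(1−μ) = 0.23×0.77 = 0.1771, and 0.139 < 0.1771.

Yes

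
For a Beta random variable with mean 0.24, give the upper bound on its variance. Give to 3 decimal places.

For fixed mean μ the Beta variance is μ(1−μ)/(α+β+1), increasing as α+β decreases.
Its least upper bound (not attained) is μ(1−μ) = 0.24·0.76 = 0.182.

0.182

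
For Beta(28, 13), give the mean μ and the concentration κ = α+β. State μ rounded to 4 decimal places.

μ = 0.6829, κ = 41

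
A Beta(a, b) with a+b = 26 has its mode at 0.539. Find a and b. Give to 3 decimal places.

For a,b>1 the mode is (a−1)/(a+b−2), so a = mode·(κ−2)+1 = 0.539×24+1 = 13.936.
And b = (1−mode)·(κ−2)+1 = 0.461×24+1 = 12.064.

a = 13.936, b = 12.064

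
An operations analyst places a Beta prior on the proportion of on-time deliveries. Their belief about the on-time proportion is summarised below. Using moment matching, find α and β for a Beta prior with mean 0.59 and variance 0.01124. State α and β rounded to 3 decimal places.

Write ν = α+β; then α = μν and Var = μ(1−μ)/(ν+1).
ν = μ(1−μ)/Var − 1 = 0.2419/0.01124 − 1 = 20.5214.
α = 0.59·20.5214 = 12.108, β = 0.41·20.5214 = 8.414.

α = 12.108, β = 8.414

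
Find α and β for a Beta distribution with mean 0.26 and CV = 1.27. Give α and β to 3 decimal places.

α = 0.199, β = 0.566

Var = (CV·μ)² = (1.27×0.26)² = 0.109032.
α+β = μ(1−μ)/Var − 1 = 0.1924/0.109032 − 1 = 0.7646.
Thus α = 0.26·0.7646 = 0.199 and β = 0.74·0.7646 = 0.566.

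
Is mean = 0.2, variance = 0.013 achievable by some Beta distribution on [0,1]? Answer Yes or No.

Yes

For any Beta, Var(X) < E[X]·(1−E[X]).
Here μ(1−μ) = 0.2×0.8 = 0.16, and 0.013 < 0.16.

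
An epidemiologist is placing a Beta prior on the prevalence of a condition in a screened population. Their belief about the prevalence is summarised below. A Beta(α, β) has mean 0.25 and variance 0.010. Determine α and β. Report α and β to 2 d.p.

α = 4.44, β = 13.31

Write ν = α+β; then α = μν and Var = μ(1−μ)/(ν+1).
ν = μ(1−μ)/Var − 1 = 0.1875/0.010 − 1 = 17.7500.
α = 0.25·17.7500 = 4.44, β = 0.75·17.7500 = 13.31.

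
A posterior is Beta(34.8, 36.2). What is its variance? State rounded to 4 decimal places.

0.0035

Var = αβ/[(α+β)²(α+β+1)] = (34.8×36.2)/(71.0²×72.0) = 1259.76/362952.000 = 0.0035.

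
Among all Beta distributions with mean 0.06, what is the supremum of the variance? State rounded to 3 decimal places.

Var = μ(1−μ)/(α+β+1), which approaches μ(1−μ) as α+β → 0.
So the supremum is μ(1−μ) = 0.06×0.94 = 0.056.

0.056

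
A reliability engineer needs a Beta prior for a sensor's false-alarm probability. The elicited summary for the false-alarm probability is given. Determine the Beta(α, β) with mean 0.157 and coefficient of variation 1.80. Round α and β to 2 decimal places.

Var = (CV·μ)² = (1.80×0.157)² = 0.079863.
α+β = μ(1−μ)/Var − 1 = 0.132351/0.079863 − 1 = 0.6572.
Thus α = 0.157·0.6572 = 0.10 and β = 0.843·0.6572 = 0.55.

α = 0.10, β = 0.55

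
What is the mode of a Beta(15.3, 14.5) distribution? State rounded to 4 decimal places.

0.5144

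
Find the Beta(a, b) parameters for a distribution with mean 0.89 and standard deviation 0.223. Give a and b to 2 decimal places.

a = 0.86, b = 0.11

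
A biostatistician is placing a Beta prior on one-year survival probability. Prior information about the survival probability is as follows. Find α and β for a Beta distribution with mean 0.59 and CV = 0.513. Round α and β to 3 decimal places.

α = 0.968, β = 0.673

σ = CV·μ = 0.513×0.59 = 0.30267, so σ² = 0.091609.
s+1 = μ(1−μ)/σ² = 0.2419/0.091609 = 2.6406, so s = α+β = 1.6406.
α = μs = 0.968, β = (1−μ)s = 0.673.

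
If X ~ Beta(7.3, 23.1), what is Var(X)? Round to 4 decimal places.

0.0058

μ = 7.3/30.4 = 0.240132; Var = μ(1−μ)/(α+β+1) = 0.1824684/31.4 = 0.0058.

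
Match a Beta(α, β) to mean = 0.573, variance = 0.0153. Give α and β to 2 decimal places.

α = 8.59, β = 6.40

Let s = α+β. The Beta variance is μ(1−μ)/(s+1).
So s+1 = μ(1−μ)/σ² = (0.573×0.427)/0.0153 = 0.244671/0.0153 = 15.9916, giving s = 14.9916.
Then α = μs = 0.573×14.9916 = 8.59 and β = (1−μ)s = 0.427×14.9916 = 6.40.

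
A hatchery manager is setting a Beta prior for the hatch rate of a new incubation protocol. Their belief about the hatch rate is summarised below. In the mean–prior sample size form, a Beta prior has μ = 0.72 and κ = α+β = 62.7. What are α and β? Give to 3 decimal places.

Split κ in proportion μ : (1−μ): α = 0.72·62.7 = 45.144, β = 62.7 − 45.144 = 17.556.

α = 45.144, β = 17.556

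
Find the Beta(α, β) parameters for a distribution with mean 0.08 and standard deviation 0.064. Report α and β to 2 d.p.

σ² = 0.064² = 0.004096.
With s = α+β, Var = μ(1−μ)/(s+1), so s+1 = (0.08×0.92)/0.004096 = 17.9688 and s = 16.9688.
α = μs = 1.36, β = (1−μ)s = 15.61.

α = 1.36, β = 15.61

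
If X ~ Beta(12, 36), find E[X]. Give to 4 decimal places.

0.2500

The Beta mean is α/(α+β) = 12/(12+36) = 0.2500.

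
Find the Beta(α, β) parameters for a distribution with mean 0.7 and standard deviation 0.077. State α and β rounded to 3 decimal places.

σ² = 0.077² = 0.005929.
With s = α+β, Var = μ(1−μ)/(s+1), so s+1 = (0.7×0.3)/0.005929 = 35.4191 and s = 34.4191.
α = μs = 24.093, β = (1−μ)s = 10.326.

α = 24.093, β = 10.326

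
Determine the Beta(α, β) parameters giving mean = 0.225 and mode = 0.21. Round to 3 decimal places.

With s = α+β: μ = α/s and mode = (α−1)/(s−2). Eliminating α = μs,
μs − 1 = m(s−2) ⇒ s(μ−m) = 1−2m ⇒ s = 0.58/0.015 = 38.6667.
So α = μs = 8.700, β = (1−μ)s = 29.967.

α = 8.700, β = 29.967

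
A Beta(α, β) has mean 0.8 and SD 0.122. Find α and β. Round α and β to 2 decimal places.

σ² = 0.122² = 0.014884.
With s = α+β, Var = μ(1−μ)/(s+1), so s+1 = (0.8×0.2)/0.014884 = 10.7498 and s = 9.7498.
α = μs = 7.80, β = (1−μ)s = 1.95.

α = 7.80, β = 1.95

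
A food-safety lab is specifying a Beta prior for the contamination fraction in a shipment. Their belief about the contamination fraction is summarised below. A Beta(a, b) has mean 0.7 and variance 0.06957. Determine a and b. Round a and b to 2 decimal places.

Let s = a+b. The Beta variance is μ(1−μ)/(s+1).
So s+1 = μ(1−μ)/σ² = (0.7×0.3)/0.06957 = 0.21/0.06957 = 3.0185, giving s = 2.0185.
Then a = μs = 0.7×2.0185 = 1.41 and b = (1−μ)s = 0.3×2.0185 = 0.61.

a = 1.41, b = 0.61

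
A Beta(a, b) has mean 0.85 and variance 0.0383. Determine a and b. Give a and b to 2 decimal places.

By moment matching, a+b = μ(1−μ)/σ² − 1 = (0.85·0.15)/0.0383 − 1 = 3.3290 − 1 = 2.3290.
Since a/(a+b) = μ, a = 0.85·2.3290 = 1.98 and b = 0.15·2.3290 = 0.35.

a = 1.98, b = 0.35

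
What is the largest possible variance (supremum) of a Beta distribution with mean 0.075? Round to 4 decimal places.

0.0694

Var = μ(1−μ)/(α+β+1), which approaches μ(1−μ) as α+β → 0.
So the supremum is μ(1−μ) = 0.075×0.925 = 0.0694.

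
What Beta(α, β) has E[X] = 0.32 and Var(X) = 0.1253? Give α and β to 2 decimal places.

By moment matching, α+β = μ(1−μ)/σ² − 1 = (0.32·0.68)/0.1253 − 1 = 1.7366 − 1 = 0.7366.
Since α/(α+β) = μ, α = 0.32·0.7366 = 0.24 and β = 0.68·0.7366 = 0.50.

α = 0.24, β = 0.50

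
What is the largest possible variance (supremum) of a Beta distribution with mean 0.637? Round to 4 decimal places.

Var = μ(1−μ)/(α+β+1), which approaches μ(1−μ) as α+β → 0.
So the supremum is μ(1−μ) = 0.637×0.363 = 0.2312.

0.2312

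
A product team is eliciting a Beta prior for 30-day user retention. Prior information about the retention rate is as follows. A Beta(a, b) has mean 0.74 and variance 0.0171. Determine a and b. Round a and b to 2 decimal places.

By moment matching, a+b = μ(1−μ)/σ² − 1 = (0.74·0.26)/0.0171 − 1 = 11.2515 − 1 = 10.2515.
Since a/(a+b) = μ, a = 0.74·10.2515 = 7.59 and b = 0.26·10.2515 = 2.67.

a = 7.59, b = 2.67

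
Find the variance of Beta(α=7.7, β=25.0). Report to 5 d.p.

0.00534

μ = 7.7/32.7 = 0.235474; Var = μ(1−μ)/(α+β+1) = 0.1800260/33.7 = 0.00534.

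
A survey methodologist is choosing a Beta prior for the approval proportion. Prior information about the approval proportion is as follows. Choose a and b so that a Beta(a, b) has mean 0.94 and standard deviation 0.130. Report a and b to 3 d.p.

Variance = 0.130² = 0.016900. The moment-matching identity a+b = μ(1−μ)/Var − 1 gives
a+b = 0.0564/0.016900 − 1 = 2.3373, so a = μ·2.3373 = 2.197 and b = (1−μ)·2.3373 = 0.140.

a = 2.197, b = 0.140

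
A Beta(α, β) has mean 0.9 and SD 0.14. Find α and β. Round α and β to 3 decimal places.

σ² = 0.14² = 0.0196.
With s = α+β, Var = μ(1−μ)/(s+1), so s+1 = (0.9×0.1)/0.0196 = 4.5918 and s = 3.5918.
α = μs = 3.233, β = (1−μ)s = 0.359.

α = 3.233, β = 0.359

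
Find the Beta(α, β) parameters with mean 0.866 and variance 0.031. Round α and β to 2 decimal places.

α = 2.38, β = 0.37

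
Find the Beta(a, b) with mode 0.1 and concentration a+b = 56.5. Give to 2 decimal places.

a = 6.45, b = 50.05

For a,b>1 the mode is (a−1)/(a+b−2), so a = mode·(κ−2)+1 = 0.1×54.5+1 = 6.45.
And b = (1−mode)·(κ−2)+1 = 0.9×54.5+1 = 50.05.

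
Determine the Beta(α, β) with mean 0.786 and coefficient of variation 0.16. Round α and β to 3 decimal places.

σ = CV·μ = 0.16×0.786 = 0.12576, so σ² = 0.015816.
s+1 = μ(1−μ)/σ² = 0.168204/0.015816 = 10.6353, so s = α+β = 9.6353.
α = μs = 7.573, β = (1−μ)s = 2.062.

α = 7.573, β = 2.062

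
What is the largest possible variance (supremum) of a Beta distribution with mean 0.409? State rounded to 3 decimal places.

0.242

Var = μ(1−μ)/(α+β+1), which approaches μ(1−μ) as α+β → 0.
So the supremum is μ(1−μ) = 0.409×0.591 = 0.242.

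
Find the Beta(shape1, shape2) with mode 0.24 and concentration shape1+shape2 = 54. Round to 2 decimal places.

shape1 = 13.48, shape2 = 40.52

Since the density peak of Beta(shape1,shape2) is at (shape1−1)/(shape1+shape2−2),
shape1 = 1 + 0.24(54−2) = 13.48 and shape2 = 54 − 13.48 = 40.52.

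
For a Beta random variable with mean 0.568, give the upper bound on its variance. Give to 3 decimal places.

0.245

Var = μ(1−μ)/(α+β+1), which approaches μ(1−μ) as α+β → 0.
So the supremum is μ(1−μ) = 0.568×0.432 = 0.245.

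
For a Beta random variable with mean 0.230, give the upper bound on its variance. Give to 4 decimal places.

0.1771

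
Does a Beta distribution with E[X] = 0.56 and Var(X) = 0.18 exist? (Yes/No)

The Beta variance bound is σ² < μ(1−μ).
Here μ(1−μ) = 0.56×0.44 = 0.2464, and 0.18 < 0.2464.

Yes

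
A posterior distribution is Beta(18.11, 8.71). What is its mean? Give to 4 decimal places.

0.6752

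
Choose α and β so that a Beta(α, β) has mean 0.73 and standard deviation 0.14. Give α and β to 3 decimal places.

α = 6.611, β = 2.445

Variance = 0.14² = 0.0196. The moment-matching identity α+β = μ(1−μ)/Var − 1 gives
α+β = 0.1971/0.0196 − 1 = 9.0561, so α = μ·9.0561 = 6.611 and β = (1−μ)·9.0561 = 2.445.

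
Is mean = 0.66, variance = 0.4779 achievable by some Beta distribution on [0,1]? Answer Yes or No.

No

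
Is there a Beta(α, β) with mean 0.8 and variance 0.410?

No

The Beta variance bound is σ² < μ(1−μ).
Here μ(1−μ) = 0.8×0.2 = 0.16, and 0.410 ≥ 0.16.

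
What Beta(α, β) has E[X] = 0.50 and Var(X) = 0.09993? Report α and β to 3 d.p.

α = 0.751, β = 0.751

By moment matching, α+β = μ(1−μ)/σ² − 1 = (0.50·0.50)/0.09993 − 1 = 2.5018 − 1 = 1.5018.
Since α/(α+β) = μ, α = 0.50·1.5018 = 0.751 and β = 0.50·1.5018 = 0.751.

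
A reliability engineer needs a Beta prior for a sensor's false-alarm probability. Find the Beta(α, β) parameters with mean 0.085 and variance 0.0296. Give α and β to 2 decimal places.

Write ν = α+β; then α = μν and Var = μ(1−μ)/(ν+1).
ν = μ(1−μ)/Var − 1 = 0.077775/0.0296 − 1 = 1.6275.
α = 0.085·1.6275 = 0.14, β = 0.915·1.6275 = 1.49.

α = 0.14, β = 1.49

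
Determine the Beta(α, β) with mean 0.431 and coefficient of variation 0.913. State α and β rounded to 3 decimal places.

α = 0.252, β = 0.332

σ = CV·μ = 0.913×0.431 = 0.39350, so σ² = 0.154845.
s+1 = μ(1−μ)/σ² = 0.245239/0.154845 = 1.5838, so s = α+β = 0.5838.
α = μs = 0.252, β = (1−μ)s = 0.332.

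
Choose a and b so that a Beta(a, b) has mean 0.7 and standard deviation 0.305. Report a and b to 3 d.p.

a = 0.880, b = 0.377

First σ² = 0.093025. Setting a = μn, b = (1−μ)n with n = a+b,
μ(1−μ)/(n+1) = 0.093025 ⇒ n+1 = 0.21/0.093025 = 2.2575 ⇒ n = 1.2575.
Hence a = 0.7×1.2575 = 0.880, b = 0.3×1.2575 = 0.377.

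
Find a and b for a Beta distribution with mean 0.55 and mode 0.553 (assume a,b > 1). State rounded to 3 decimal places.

a = 19.433, b = 15.900

Let s = a+b. Mean gives a = μs = 0.55s; mode gives (a−1)/(s−2) = 0.553.
Substituting: 0.55s − 1 = 0.553(s−2) = 0.553s − 1.106, so -0.003s = -0.106 and s = 35.3333.
Then a = 0.55×35.3333 = 19.433 and b = s−a = 15.900.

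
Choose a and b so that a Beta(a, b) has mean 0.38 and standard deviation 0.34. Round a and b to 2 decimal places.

σ² = 0.34² = 0.1156.
With s = a+b, Var = μ(1−μ)/(s+1), so s+1 = (0.38×0.62)/0.1156 = 2.0381 and s = 1.0381.
a = μs = 0.39, b = (1−μ)s = 0.64.

a = 0.39, b = 0.64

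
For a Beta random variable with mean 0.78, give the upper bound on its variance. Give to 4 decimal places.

0.1716

Var = μ(1−μ)/(α+β+1), which approaches μ(1−μ) as α+β → 0.
So the supremum is μ(1−μ) = 0.78×0.22 = 0.1716.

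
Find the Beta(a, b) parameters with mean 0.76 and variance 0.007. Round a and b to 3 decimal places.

a = 19.043, b = 6.014

Write ν = a+b; then a = μν and Var = μ(1−μ)/(ν+1).
ν = μ(1−μ)/Var − 1 = 0.1824/0.007 − 1 = 25.0571.
a = 0.76·25.0571 = 19.043, b = 0.24·25.0571 = 6.014.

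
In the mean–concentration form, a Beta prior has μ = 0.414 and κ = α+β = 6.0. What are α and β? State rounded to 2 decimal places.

α = 2.48, β = 3.52

α = μκ = 0.414×6.0 = 2.48 and β = (1−μ)κ = 0.586×6.0 = 3.52.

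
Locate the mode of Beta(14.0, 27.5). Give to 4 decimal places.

With α,β > 1, mode = (α−1)/(α+β−2) = 13.0/39.5 = 0.3291.

0.3291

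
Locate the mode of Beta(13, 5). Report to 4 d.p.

0.7500

The density x^(α−1)(1−x)^(β−1) is maximised at (α−1)/(α+β−2) = 12/16 = 0.7500.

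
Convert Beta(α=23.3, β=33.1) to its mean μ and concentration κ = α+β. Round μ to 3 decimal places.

μ = 0.413, κ = 56.4

κ = α+β = 23.3+33.1 = 56.4; μ = α/κ = 23.3/56.4 = 0.413.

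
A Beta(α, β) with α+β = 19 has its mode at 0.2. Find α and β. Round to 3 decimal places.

α = 4.400, β = 14.600

Mode = (α−1)/(κ−2) with κ = α+β, so α−1 = 0.2·17 = 3.400.
α = 4.400; β = κ − α = 14.600.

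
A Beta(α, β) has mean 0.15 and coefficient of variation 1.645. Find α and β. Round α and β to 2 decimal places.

α = 0.16, β = 0.93

σ = CV·μ = 1.645×0.15 = 0.24675, so σ² = 0.060886.
s+1 = μ(1−μ)/σ² = 0.1275/0.060886 = 2.0941, so s = α+β = 1.0941.
α = μs = 0.16, β = (1−μ)s = 0.93.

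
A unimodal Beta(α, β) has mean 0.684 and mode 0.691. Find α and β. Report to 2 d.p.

α = 37.33, β = 17.24

With s = α+β: μ = α/s and mode = (α−1)/(s−2). Eliminating α = μs,
μs − 1 = m(s−2) ⇒ s(μ−m) = 1−2m ⇒ s = -0.382/-0.007 = 54.5714.
So α = μs = 37.33, β = (1−μ)s = 17.24.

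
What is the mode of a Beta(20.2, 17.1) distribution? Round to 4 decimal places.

With α,β > 1, mode = (α−1)/(α+β−2) = 19.2/35.3 = 0.5439.

0.5439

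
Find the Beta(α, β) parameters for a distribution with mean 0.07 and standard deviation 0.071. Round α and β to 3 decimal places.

σ² = 0.071² = 0.005041.
With s = α+β, Var = μ(1−μ)/(s+1), so s+1 = (0.07×0.93)/0.005041 = 12.9141 and s = 11.9141.
α = μs = 0.834, β = (1−μ)s = 11.080.

α = 0.834, β = 11.080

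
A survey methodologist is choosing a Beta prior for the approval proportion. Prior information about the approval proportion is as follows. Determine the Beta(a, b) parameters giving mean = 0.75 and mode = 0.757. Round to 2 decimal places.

a = 55.07, b = 18.36

Let s = a+b. Mean gives a = μs = 0.75s; mode gives (a−1)/(s−2) = 0.757.
Substituting: 0.75s − 1 = 0.757(s−2) = 0.757s − 1.514, so -0.007s = -0.514 and s = 73.4286.
Then a = 0.75×73.4286 = 55.07 and b = s−a = 18.36.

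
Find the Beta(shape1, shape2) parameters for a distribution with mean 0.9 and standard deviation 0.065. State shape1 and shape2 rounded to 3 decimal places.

shape1 = 18.272, shape2 = 2.030

Variance = 0.065² = 0.004225. The moment-matching identity shape1+shape2 = μ(1−μ)/Var − 1 gives
shape1+shape2 = 0.09/0.004225 − 1 = 20.3018, so shape1 = μ·20.3018 = 18.272 and shape2 = (1−μ)·20.3018 = 2.030.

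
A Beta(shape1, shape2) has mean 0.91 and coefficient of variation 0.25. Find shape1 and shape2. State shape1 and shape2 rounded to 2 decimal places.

shape1 = 0.53, shape2 = 0.05

σ = CV·μ = 0.25×0.91 = 0.22750, so σ² = 0.051756.
s+1 = μ(1−μ)/σ² = 0.0819/0.051756 = 1.5824, so s = shape1+shape2 = 0.5824.
shape1 = μs = 0.53, shape2 = (1−μ)s = 0.05.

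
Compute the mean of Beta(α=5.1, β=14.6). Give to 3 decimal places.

The Beta mean is α/(α+β) = 5.1/(5.1+14.6) = 0.259.

0.259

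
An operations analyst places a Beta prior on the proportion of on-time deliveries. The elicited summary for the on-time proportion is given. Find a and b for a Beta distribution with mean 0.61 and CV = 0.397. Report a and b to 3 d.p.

Var = (CV·μ)² = (0.397×0.61)² = 0.058646.
a+b = μ(1−μ)/Var − 1 = 0.2379/0.058646 − 1 = 3.0565.
Thus a = 0.61·3.0565 = 1.864 and b = 0.39·3.0565 = 1.192.

a = 1.864, b = 1.192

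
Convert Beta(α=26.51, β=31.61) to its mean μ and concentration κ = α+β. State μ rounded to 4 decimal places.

μ = 0.4561, κ = 58.12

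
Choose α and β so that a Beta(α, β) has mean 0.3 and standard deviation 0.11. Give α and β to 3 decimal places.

σ² = 0.11² = 0.0121.
With s = α+β, Var = μ(1−μ)/(s+1), so s+1 = (0.3×0.7)/0.0121 = 17.3554 and s = 16.3554.
α = μs = 4.907, β = (1−μ)s = 11.449.

α = 4.907, β = 11.449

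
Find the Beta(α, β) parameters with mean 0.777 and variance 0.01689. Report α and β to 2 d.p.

α = 7.19, β = 2.06

Let s = α+β. The Beta variance is μ(1−μ)/(s+1).
So s+1 = μ(1−μ)/σ² = (0.777×0.223)/0.01689 = 0.173271/0.01689 = 10.2588, giving s = 9.2588.
Then α = μs = 0.777×9.2588 = 7.19 and β = (1−μ)s = 0.223×9.2588 = 2.06.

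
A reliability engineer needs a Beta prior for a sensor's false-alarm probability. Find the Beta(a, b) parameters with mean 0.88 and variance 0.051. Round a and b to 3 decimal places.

a = 0.942, b = 0.128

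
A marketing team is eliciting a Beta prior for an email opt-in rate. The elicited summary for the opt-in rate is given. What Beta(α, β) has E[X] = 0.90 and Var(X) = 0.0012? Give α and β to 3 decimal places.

By moment matching, α+β = μ(1−μ)/σ² − 1 = (0.90·0.10)/0.0012 − 1 = 75.0000 − 1 = 74.0000.
Since α/(α+β) = μ, α = 0.90·74.0000 = 66.600 and β = 0.10·74.0000 = 7.400.

α = 66.600, β = 7.400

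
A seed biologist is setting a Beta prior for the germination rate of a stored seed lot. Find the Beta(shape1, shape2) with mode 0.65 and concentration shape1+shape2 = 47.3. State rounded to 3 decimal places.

shape1 = 30.445, shape2 = 16.855

Mode = (shape1−1)/(κ−2) with κ = shape1+shape2, so shape1−1 = 0.65·45.3 = 29.445.
shape1 = 30.445; shape2 = κ − shape1 = 16.855.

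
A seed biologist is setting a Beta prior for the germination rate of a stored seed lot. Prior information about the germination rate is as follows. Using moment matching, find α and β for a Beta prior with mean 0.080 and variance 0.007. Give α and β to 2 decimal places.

Let s = α+β. The Beta variance is μ(1−μ)/(s+1).
So s+1 = μ(1−μ)/σ² = (0.080×0.920)/0.007 = 0.073600/0.007 = 10.5143, giving s = 9.5143.
Then α = μs = 0.080×9.5143 = 0.76 and β = (1−μ)s = 0.920×9.5143 = 8.75.

α = 0.76, β = 8.75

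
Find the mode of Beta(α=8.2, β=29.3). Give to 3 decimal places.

The density x^(α−1)(1−x)^(β−1) is maximised at (α−1)/(α+β−2) = 7.2/35.5 = 0.203.

0.203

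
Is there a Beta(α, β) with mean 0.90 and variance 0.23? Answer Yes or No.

A Beta with mean μ has variance μ(1−μ)/(α+β+1) < μ(1−μ).
Here μ(1−μ) = 0.90×0.10 = 0.0900, and 0.23 ≥ 0.0900.

No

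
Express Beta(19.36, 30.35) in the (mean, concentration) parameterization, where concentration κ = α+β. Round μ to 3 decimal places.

μ = 0.389, κ = 49.71

κ = α+β = 19.36+30.35 = 49.71; μ = α/κ = 19.36/49.71 = 0.389.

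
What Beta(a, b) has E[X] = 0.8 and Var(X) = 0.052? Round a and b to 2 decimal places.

a = 1.66, b = 0.42

Write ν = a+b; then a = μν and Var = μ(1−μ)/(ν+1).
ν = μ(1−μ)/Var − 1 = 0.16/0.052 − 1 = 2.0769.
a = 0.8·2.0769 = 1.66, b = 0.2·2.0769 = 0.42.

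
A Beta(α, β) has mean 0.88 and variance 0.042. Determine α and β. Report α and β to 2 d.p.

α = 1.33, β = 0.18

Let s = α+β. The Beta variance is μ(1−μ)/(s+1).
So s+1 = μ(1−μ)/σ² = (0.88×0.12)/0.042 = 0.1056/0.042 = 2.5143, giving s = 1.5143.
Then α = μs = 0.88×1.5143 = 1.33 and β = (1−μ)s = 0.12×1.5143 = 0.18.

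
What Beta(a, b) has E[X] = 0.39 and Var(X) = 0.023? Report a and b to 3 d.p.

a = 3.644, b = 5.700

By moment matching, a+b = μ(1−μ)/σ² − 1 = (0.39·0.61)/0.023 − 1 = 10.3435 − 1 = 9.3435.
Since a/(a+b) = μ, a = 0.39·9.3435 = 3.644 and b = 0.61·9.3435 = 5.700.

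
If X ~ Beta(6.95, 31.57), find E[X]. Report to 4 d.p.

0.1804

The Beta mean is α/(α+β) = 6.95/(6.95+31.57) = 0.1804.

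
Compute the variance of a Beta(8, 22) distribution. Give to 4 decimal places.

0.0063

α+β = 30 and αβ = 176, so Var = αβ/[(α+β)²(α+β+1)] = 176/27900 = 0.0063.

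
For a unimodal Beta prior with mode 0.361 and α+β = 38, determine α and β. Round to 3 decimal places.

α = 13.996, β = 24.004

Mode = (α−1)/(κ−2) with κ = α+β, so α−1 = 0.361·36 = 12.996.
α = 13.996; β = κ − α = 24.004.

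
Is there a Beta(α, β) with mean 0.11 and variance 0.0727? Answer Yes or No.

A Beta with mean μ has variance μ(1−μ)/(α+β+1) < μ(1−μ).
Here μ(1−μ) = 0.11×0.89 = 0.0979, and 0.0727 < 0.0979.

Yes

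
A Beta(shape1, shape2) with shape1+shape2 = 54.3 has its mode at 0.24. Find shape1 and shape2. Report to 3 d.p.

shape1 = 13.552, shape2 = 40.748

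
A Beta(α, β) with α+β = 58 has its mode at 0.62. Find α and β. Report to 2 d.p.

α = 35.72, β = 22.28

Mode = (α−1)/(κ−2) with κ = α+β, so α−1 = 0.62·56 = 34.72.
α = 35.72; β = κ − α = 22.28.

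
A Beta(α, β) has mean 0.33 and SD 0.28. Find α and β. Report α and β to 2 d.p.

α = 0.60, β = 1.22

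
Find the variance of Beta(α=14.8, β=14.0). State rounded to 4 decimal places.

0.0084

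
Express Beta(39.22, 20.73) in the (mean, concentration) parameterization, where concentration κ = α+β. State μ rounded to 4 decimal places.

μ = 0.6542, κ = 59.95

κ = α+β = 39.22+20.73 = 59.95; μ = α/κ = 39.22/59.95 = 0.6542.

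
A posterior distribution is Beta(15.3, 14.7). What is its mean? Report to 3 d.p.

0.510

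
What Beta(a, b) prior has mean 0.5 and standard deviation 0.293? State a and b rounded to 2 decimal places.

First σ² = 0.085849. Setting a = μn, b = (1−μ)n with n = a+b,
μ(1−μ)/(n+1) = 0.085849 ⇒ n+1 = 0.25/0.085849 = 2.9121 ⇒ n = 1.9121.
Hence a = 0.5×1.9121 = 0.96, b = 0.5×1.9121 = 0.96.

a = 0.96, b = 0.96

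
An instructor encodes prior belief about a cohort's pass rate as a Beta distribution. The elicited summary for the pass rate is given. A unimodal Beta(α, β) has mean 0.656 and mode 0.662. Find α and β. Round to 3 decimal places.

α = 35.424, β = 18.576

Let s = α+β. Mean gives α = μs = 0.656s; mode gives (α−1)/(s−2) = 0.662.
Substituting: 0.656s − 1 = 0.662(s−2) = 0.662s − 1.324, so -0.006s = -0.324 and s = 54.0000.
Then α = 0.656×54.0000 = 35.424 and β = s−α = 18.576.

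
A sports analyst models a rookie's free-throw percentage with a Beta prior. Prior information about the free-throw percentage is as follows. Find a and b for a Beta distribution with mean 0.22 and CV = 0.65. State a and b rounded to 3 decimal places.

a = 1.626, b = 5.765

Var = (CV·μ)² = (0.65×0.22)² = 0.020449.
a+b = μ(1−μ)/Var − 1 = 0.1716/0.020449 − 1 = 7.3916.
Thus a = 0.22·7.3916 = 1.626 and b = 0.78·7.3916 = 5.765.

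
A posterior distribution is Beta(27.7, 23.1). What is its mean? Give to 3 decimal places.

E[X] = α/(α+β) = 27.7/50.8 = 0.545.

0.545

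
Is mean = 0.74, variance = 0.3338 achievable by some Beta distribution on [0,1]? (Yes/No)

The Beta variance bound is σ² < μ(1−μ).
Here μ(1−μ) = 0.74×0.26 = 0.1924, and 0.3338 ≥ 0.1924.

No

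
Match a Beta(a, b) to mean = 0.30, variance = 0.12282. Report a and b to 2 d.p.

Let s = a+b. The Beta variance is μ(1−μ)/(s+1).
So s+1 = μ(1−μ)/σ² = (0.30×0.70)/0.12282 = 0.2100/0.12282 = 1.7098, giving s = 0.7098.
Then a = μs = 0.30×0.7098 = 0.21 and b = (1−μ)s = 0.70×0.7098 = 0.50.

a = 0.21, b = 0.50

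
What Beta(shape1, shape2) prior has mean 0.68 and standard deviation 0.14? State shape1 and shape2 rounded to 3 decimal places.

First σ² = 0.0196. Setting shape1 = μn, shape2 = (1−μ)n with n = shape1+shape2,
μ(1−μ)/(n+1) = 0.0196 ⇒ n+1 = 0.2176/0.0196 = 11.1020 ⇒ n = 10.1020.
Hence shape1 = 0.68×10.1020 = 6.869, shape2 = 0.32×10.1020 = 3.233.

shape1 = 6.869, shape2 = 3.233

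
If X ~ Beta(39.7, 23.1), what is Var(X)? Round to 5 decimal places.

0.00364

α+β = 62.8 and αβ = 917.07, so Var = αβ/[(α+β)²(α+β+1)] = 917.07/251616.992 = 0.00364.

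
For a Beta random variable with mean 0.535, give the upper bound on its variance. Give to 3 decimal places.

Var = μ(1−μ)/(α+β+1), which approaches μ(1−μ) as α+β → 0.
So the supremum is μ(1−μ) = 0.535×0.465 = 0.249.

0.249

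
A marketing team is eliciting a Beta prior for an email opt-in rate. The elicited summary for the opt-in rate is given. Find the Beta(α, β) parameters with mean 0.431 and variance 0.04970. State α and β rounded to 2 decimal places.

Write ν = α+β; then α = μν and Var = μ(1−μ)/(ν+1).
ν = μ(1−μ)/Var − 1 = 0.245239/0.04970 − 1 = 3.9344.
α = 0.431·3.9344 = 1.70, β = 0.569·3.9344 = 2.24.

α = 1.70, β = 2.24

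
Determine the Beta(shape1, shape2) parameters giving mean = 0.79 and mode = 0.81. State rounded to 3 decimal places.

Let s = shape1+shape2. Mean gives shape1 = μs = 0.79s; mode gives (shape1−1)/(s−2) = 0.81.
Substituting: 0.79s − 1 = 0.81(s−2) = 0.81s − 1.62, so -0.02s = -0.62 and s = 31.0000.
Then shape1 = 0.79×31.0000 = 24.490 and shape2 = s−shape1 = 6.510.

shape1 = 24.490, shape2 = 6.510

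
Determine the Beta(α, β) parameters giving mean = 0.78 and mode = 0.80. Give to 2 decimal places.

α = 23.40, β = 6.60

With s = α+β: μ = α/s and mode = (α−1)/(s−2). Eliminating α = μs,
μs − 1 = m(s−2) ⇒ s(μ−m) = 1−2m ⇒ s = -0.60/-0.02 = 30.0000.
So α = μs = 23.40, β = (1−μ)s = 6.60.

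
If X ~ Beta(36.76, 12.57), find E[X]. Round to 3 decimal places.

The Beta mean is α/(α+β) = 36.76/(36.76+12.57) = 0.745.

0.745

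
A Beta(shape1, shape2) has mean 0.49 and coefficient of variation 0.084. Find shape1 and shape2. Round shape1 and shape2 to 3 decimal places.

σ = CV·μ = 0.084×0.49 = 0.04116, so σ² = 0.001694.
s+1 = μ(1−μ)/σ² = 0.2499/0.001694 = 147.5080, so s = shape1+shape2 = 146.5080.
shape1 = μs = 71.789, shape2 = (1−μ)s = 74.719.

shape1 = 71.789, shape2 = 74.719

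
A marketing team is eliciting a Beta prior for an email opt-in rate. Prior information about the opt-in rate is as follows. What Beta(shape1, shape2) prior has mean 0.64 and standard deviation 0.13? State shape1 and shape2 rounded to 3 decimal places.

σ² = 0.13² = 0.0169.
With s = shape1+shape2, Var = μ(1−μ)/(s+1), so s+1 = (0.64×0.36)/0.0169 = 13.6331 and s = 12.6331.
shape1 = μs = 8.085, shape2 = (1−μ)s = 4.548.

shape1 = 8.085, shape2 = 4.548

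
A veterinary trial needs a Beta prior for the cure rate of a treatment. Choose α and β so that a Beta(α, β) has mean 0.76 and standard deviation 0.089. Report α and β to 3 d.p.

First σ² = 0.007921. Setting α = μn, β = (1−μ)n with n = α+β,
μ(1−μ)/(n+1) = 0.007921 ⇒ n+1 = 0.1824/0.007921 = 23.0274 ⇒ n = 22.0274.
Hence α = 0.76×22.0274 = 16.741, β = 0.24×22.0274 = 5.287.

α = 16.741, β = 5.287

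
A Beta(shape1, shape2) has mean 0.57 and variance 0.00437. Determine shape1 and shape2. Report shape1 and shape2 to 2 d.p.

Write ν = shape1+shape2; then shape1 = μν and Var = μ(1−μ)/(ν+1).
ν = μ(1−μ)/Var − 1 = 0.2451/0.00437 − 1 = 55.0870.
shape1 = 0.57·55.0870 = 31.40, shape2 = 0.43·55.0870 = 23.69.

shape1 = 31.40, shape2 = 23.69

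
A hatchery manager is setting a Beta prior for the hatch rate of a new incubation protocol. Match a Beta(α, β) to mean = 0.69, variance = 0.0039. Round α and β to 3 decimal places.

By moment matching, α+β = μ(1−μ)/σ² − 1 = (0.69·0.31)/0.0039 − 1 = 54.8462 − 1 = 53.8462.
Since α/(α+β) = μ, α = 0.69·53.8462 = 37.154 and β = 0.31·53.8462 = 16.692.

α = 37.154, β = 16.692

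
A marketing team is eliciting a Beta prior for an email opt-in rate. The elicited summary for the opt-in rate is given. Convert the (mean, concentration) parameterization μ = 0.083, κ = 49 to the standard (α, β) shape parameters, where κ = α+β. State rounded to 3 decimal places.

α = 4.067, β = 44.933

α = μκ = 0.083×49 = 4.067 and β = (1−μ)κ = 0.917×49 = 44.933.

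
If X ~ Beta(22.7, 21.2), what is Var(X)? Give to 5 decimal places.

0.00556

μ = 22.7/43.9 = 0.517084; Var = μ(1−μ)/(α+β+1) = 0.2497081/44.9 = 0.00556.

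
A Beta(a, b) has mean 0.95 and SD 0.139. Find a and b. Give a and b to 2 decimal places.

First σ² = 0.019321. Setting a = μn, b = (1−μ)n with n = a+b,
μ(1−μ)/(n+1) = 0.019321 ⇒ n+1 = 0.0475/0.019321 = 2.4585 ⇒ n = 1.4585.
Hence a = 0.95×1.4585 = 1.39, b = 0.05×1.4585 = 0.07.

a = 1.39, b = 0.07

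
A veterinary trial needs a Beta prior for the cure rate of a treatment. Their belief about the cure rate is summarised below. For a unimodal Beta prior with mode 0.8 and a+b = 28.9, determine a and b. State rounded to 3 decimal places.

a = 22.520, b = 6.380

Mode = (a−1)/(κ−2) with κ = a+b, so a−1 = 0.8·26.9 = 21.520.
a = 22.520; b = κ − a = 6.380.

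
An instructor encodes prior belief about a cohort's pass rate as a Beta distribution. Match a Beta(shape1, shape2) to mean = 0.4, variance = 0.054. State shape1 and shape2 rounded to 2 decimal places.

shape1 = 1.38, shape2 = 2.07

Let s = shape1+shape2. The Beta variance is μ(1−μ)/(s+1).
So s+1 = μ(1−μ)/σ² = (0.4×0.6)/0.054 = 0.24/0.054 = 4.4444, giving s = 3.4444.
Then shape1 = μs = 0.4×3.4444 = 1.38 and shape2 = (1−μ)s = 0.6×3.4444 = 2.07.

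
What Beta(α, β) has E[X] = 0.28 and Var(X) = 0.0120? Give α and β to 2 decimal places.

Let s = α+β. The Beta variance is μ(1−μ)/(s+1).
So s+1 = μ(1−μ)/σ² = (0.28×0.72)/0.0120 = 0.2016/0.0120 = 16.8000, giving s = 15.8000.
Then α = μs = 0.28×15.8000 = 4.42 and β = (1−μ)s = 0.72×15.8000 = 11.38.

α = 4.42, β = 11.38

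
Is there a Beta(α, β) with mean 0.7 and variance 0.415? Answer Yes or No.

The Beta variance bound is σ² < μ(1−μ).
Here μ(1−μ) = 0.7×0.3 = 0.21, and 0.415 ≥ 0.21.

No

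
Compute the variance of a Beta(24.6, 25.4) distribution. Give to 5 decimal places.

0.00490

μ = 24.6/50.0 = 0.492000; Var = μ(1−μ)/(α+β+1) = 0.2499360/51.0 = 0.00490.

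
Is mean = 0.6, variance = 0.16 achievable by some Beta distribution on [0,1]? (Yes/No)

For any Beta, Var(X) < E[X]·(1−E[X]).
Here μ(1−μ) = 0.6×0.4 = 0.24, and 0.16 < 0.24.

Yes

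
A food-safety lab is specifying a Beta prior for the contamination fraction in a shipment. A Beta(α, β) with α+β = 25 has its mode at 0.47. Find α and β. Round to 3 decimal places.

α = 11.810, β = 13.190

For α,β>1 the mode is (α−1)/(α+β−2), so α = mode·(κ−2)+1 = 0.47×23+1 = 11.810.
And β = (1−mode)·(κ−2)+1 = 0.53×23+1 = 13.190.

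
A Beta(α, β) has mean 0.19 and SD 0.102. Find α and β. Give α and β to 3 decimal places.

σ² = 0.102² = 0.010404.
With s = α+β, Var = μ(1−μ)/(s+1), so s+1 = (0.19×0.81)/0.010404 = 14.7924 and s = 13.7924.
α = μs = 2.621, β = (1−μ)s = 11.172.

α = 2.621, β = 11.172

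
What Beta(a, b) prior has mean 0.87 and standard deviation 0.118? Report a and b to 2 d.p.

a = 6.20, b = 0.93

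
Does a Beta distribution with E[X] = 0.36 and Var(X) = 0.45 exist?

No

A Beta with mean μ has variance μ(1−μ)/(α+β+1) < μ(1−μ).
Here μ(1−μ) = 0.36×0.64 = 0.2304, and 0.45 ≥ 0.2304.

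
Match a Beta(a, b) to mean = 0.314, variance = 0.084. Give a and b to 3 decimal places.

a = 0.491, b = 1.073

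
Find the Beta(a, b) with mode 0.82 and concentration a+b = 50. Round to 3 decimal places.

a = 40.360, b = 9.640

Mode = (a−1)/(κ−2) with κ = a+b, so a−1 = 0.82·48 = 39.360.
a = 40.360; b = κ − a = 9.640.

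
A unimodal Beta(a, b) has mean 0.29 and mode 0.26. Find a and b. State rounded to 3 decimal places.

With s = a+b: μ = a/s and mode = (a−1)/(s−2). Eliminating a = μs,
μs − 1 = m(s−2) ⇒ s(μ−m) = 1−2m ⇒ s = 0.48/0.03 = 16.0000.
So a = μs = 4.640, b = (1−μ)s = 11.360.

a = 4.640, b = 11.360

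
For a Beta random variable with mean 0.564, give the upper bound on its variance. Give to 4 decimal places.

Var = μ(1−μ)/(α+β+1), which approaches μ(1−μ) as α+β → 0.
So the supremum is μ(1−μ) = 0.564×0.436 = 0.2459.

0.2459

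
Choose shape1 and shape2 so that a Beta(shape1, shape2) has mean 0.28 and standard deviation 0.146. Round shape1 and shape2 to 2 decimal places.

First σ² = 0.021316. Setting shape1 = μn, shape2 = (1−μ)n with n = shape1+shape2,
μ(1−μ)/(n+1) = 0.021316 ⇒ n+1 = 0.2016/0.021316 = 9.4577 ⇒ n = 8.4577.
Hence shape1 = 0.28×8.4577 = 2.37, shape2 = 0.72×8.4577 = 6.09.

shape1 = 2.37, shape2 = 6.09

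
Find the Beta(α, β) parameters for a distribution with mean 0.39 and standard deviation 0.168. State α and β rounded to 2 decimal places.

α = 2.90, β = 4.53

σ² = 0.168² = 0.028224.
With s = α+β, Var = μ(1−μ)/(s+1), so s+1 = (0.39×0.61)/0.028224 = 8.4290 and s = 7.4290.
α = μs = 2.90, β = (1−μ)s = 4.53.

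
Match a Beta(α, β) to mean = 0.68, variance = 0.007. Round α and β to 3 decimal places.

α = 20.458, β = 9.627

By moment matching, α+β = μ(1−μ)/σ² − 1 = (0.68·0.32)/0.007 − 1 = 31.0857 − 1 = 30.0857.
Since α/(α+β) = μ, α = 0.68·30.0857 = 20.458 and β = 0.32·30.0857 = 9.627.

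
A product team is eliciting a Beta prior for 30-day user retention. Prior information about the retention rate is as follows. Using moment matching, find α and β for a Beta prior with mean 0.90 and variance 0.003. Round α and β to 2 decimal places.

Let s = α+β. The Beta variance is μ(1−μ)/(s+1).
So s+1 = μ(1−μ)/σ² = (0.90×0.10)/0.003 = 0.0900/0.003 = 30.0000, giving s = 29.0000.
Then α = μs = 0.90×29.0000 = 26.10 and β = (1−μ)s = 0.10×29.0000 = 2.90.

α = 26.10, β = 2.90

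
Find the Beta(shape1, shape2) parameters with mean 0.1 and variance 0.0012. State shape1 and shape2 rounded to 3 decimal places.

By moment matching, shape1+shape2 = μ(1−μ)/σ² − 1 = (0.1·0.9)/0.0012 − 1 = 75.0000 − 1 = 74.0000.
Since shape1/(shape1+shape2) = μ, shape1 = 0.1·74.0000 = 7.400 and shape2 = 0.9·74.0000 = 66.600.

shape1 = 7.400, shape2 = 66.600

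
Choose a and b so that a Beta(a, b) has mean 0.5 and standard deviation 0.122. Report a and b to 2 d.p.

First σ² = 0.014884. Setting a = μn, b = (1−μ)n with n = a+b,
μ(1−μ)/(n+1) = 0.014884 ⇒ n+1 = 0.25/0.014884 = 16.7966 ⇒ n = 15.7966.
Hence a = 0.5×15.7966 = 7.90, b = 0.5×15.7966 = 7.90.

a = 7.90, b = 7.90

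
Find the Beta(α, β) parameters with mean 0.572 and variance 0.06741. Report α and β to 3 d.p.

By moment matching, α+β = μ(1−μ)/σ² − 1 = (0.572·0.428)/0.06741 − 1 = 3.6317 − 1 = 2.6317.
Since α/(α+β) = μ, α = 0.572·2.6317 = 1.505 and β = 0.428·2.6317 = 1.126.

α = 1.505, β = 1.126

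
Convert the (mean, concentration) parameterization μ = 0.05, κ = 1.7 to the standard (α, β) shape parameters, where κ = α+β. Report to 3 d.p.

Split κ in proportion μ : (1−μ): α = 0.05·1.7 = 0.085, β = 1.7 − 0.085 = 1.615.

α = 0.085, β = 1.615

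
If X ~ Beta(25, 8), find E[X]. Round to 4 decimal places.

E[X] = α/(α+β) = 25/33 = 0.7576.

0.7576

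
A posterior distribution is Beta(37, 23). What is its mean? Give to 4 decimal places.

0.6167

The Beta mean is α/(α+β) = 37/(37+23) = 0.6167.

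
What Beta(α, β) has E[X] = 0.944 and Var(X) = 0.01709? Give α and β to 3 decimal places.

α = 1.976, β = 0.117

Let s = α+β. The Beta variance is μ(1−μ)/(s+1).
So s+1 = μ(1−μ)/σ² = (0.944×0.056)/0.01709 = 0.052864/0.01709 = 3.0933, giving s = 2.0933.
Then α = μs = 0.944×2.0933 = 1.976 and β = (1−μ)s = 0.056×2.0933 = 0.117.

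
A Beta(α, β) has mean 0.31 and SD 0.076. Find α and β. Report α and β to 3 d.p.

α = 11.170, β = 24.862

Variance = 0.076² = 0.005776. The moment-matching identity α+β = μ(1−μ)/Var − 1 gives
α+β = 0.2139/0.005776 − 1 = 36.0325, so α = μ·36.0325 = 11.170 and β = (1−μ)·36.0325 = 24.862.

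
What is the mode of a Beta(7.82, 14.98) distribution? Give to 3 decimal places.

0.328

With α,β > 1, mode = (α−1)/(α+β−2) = 6.82/20.80 = 0.328.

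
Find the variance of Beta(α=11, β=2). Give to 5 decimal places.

Var = αβ/[(α+β)²(α+β+1)] = (11×2)/(13²×14) = 22/2366 = 0.00930.

0.00930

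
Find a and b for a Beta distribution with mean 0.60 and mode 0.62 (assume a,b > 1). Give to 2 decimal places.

a = 7.20, b = 4.80

With s = a+b: μ = a/s and mode = (a−1)/(s−2). Eliminating a = μs,
μs − 1 = m(s−2) ⇒ s(μ−m) = 1−2m ⇒ s = -0.24/-0.02 = 12.0000.
So a = μs = 7.20, b = (1−μ)s = 4.80.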